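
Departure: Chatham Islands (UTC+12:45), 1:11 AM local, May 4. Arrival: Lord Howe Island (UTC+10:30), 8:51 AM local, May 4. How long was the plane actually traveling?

9 hours 55 minutes

Departure in UTC: 1:11 AM − 12:45 = 12:26 PM on May 3.
Arrival in UTC: 8:51 AM − 10:30 = 10:21 PM on May 3.
Elapsed = 10:21 PM − 12:26 PM = 9 hours 55 minutes.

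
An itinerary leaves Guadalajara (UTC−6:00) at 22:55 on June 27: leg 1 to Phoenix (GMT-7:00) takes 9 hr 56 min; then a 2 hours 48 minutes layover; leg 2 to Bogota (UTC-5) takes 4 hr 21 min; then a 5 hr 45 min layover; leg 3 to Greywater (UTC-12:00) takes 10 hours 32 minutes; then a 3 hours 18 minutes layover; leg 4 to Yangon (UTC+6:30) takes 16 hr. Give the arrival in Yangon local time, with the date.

Convert departure to UTC: 22:55 + 6:00 = 04:55 UTC on Jun 28.
Add 9 hours 56 minutes leg 1 → 14:51 UTC.
Add 2 hours 48 minutes layover in Phoenix → 17:39 UTC.
Add 4 hours and 21 minutes leg 2 → 22:00 UTC.
Add 5 hours 45 minutes layover in Bogota → 03:45 UTC (Jun 29).
Add 10 hours 32 minutes leg 3 → 14:17 UTC.
Add 3 hours 18 minutes layover in Greywater → 17:35 UTC.
Add 16 hours leg 4 → 09:35 UTC (Jun 30).
Yangon is UTC+6:30, so local arrival = 09:35 + 6:30 = 16:05 on Jun 30.

16:05 on June 30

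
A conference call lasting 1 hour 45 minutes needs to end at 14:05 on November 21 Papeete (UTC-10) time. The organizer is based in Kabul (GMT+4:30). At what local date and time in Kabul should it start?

Target end time in UTC: 14:05 + 10:00 = 00:05 on Nov 22.
Subtract 1 hour and 45 minutes → start 22:20 UTC on Nov 21.
Kabul is UTC+4:30: 22:20 + 4:30 = 02:50 on Nov 22.

02:50 on November 22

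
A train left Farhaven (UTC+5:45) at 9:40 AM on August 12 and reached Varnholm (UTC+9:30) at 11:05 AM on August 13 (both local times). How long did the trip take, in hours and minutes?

Varnholm is 3:45 ahead of Farhaven.
Clock-face elapsed time (ignoring zones) is 25 hours 25 minutes.
Actual elapsed = 25 hours 25 minutes − 3:45 = 21 hours 40 minutes.

21 hours 40 minutes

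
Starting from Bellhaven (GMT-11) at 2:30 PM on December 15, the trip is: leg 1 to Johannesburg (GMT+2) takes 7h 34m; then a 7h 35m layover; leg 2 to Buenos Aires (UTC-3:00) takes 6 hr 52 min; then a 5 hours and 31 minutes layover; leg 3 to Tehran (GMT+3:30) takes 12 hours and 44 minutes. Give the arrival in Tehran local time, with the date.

9:16 PM on December 17

Convert departure to UTC: 2:30 PM + 11:00 = 1:30 AM UTC on Dec 16.
Add 7 hours 34 minutes leg 1 → 9:04 AM UTC.
Add 7 hours 35 minutes layover in Johannesburg → 4:39 PM UTC.
Add 6 hours 52 minutes leg 2 → 11:31 PM UTC.
Add 5 hours 31 minutes layover in Buenos Aires → 5:02 AM UTC (Dec 17).
Add 12 hours 44 minutes leg 3 → 5:46 PM UTC.
Tehran is UTC+3:30, so local arrival = 5:46 PM + 3:30 = 9:16 PM on Dec 17.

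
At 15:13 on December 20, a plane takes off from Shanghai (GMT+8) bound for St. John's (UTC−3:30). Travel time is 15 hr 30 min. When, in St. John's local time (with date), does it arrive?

St. John's is 11:30 behind Shanghai.
After 15 hours and 30 minutes it is 06:43 (Dec 21) in Shanghai.
Shift by the zone difference: 06:43 − 11:30 = 19:13 on Dec 20 in St. John's.

19:13 on December 20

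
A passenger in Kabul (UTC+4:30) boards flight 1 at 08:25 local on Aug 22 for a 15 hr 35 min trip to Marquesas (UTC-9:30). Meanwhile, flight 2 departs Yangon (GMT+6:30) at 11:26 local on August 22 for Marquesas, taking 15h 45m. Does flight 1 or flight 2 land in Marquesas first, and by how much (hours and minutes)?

Flight 1 in UTC: 08:25 − 4:30 = 03:55 on Aug 22.
+15 hours 35 minutes → arrive 19:30 UTC on Aug 22.
Flight 2 in UTC: 11:26 − 6:30 = 04:56 on Aug 22.
+15 hours and 45 minutes → arrive 20:41 UTC on Aug 22.
Flight 1 lands earlier by 1 hour 11 minutes.

the first, by 1 hour 11 minutes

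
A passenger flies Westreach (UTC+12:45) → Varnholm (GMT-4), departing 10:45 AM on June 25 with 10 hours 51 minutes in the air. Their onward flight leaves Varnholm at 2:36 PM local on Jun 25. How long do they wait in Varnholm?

9 hours 45 minutes

Convert departure to UTC: 10:45 AM − 12:45 = 10:00 PM UTC on Jun 24.
Add 10 hours 51 minutes flight time → 8:51 AM UTC (Jun 25).
Varnholm is UTC−4:00, so local arrival = 8:51 AM − 4:00 = 4:51 AM on Jun 25.
Layover = 2:36 PM − 4:51 AM = 9 hours 45 minutes.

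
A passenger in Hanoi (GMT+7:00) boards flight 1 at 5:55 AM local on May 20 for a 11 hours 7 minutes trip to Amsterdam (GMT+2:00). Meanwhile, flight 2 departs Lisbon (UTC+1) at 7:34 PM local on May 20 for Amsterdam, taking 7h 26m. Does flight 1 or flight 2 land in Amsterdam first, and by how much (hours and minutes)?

Flight 1 in UTC: 5:55 AM − 7:00 = 10:55 PM on May 19.
+11 hours 7 minutes → arrive 10:02 AM UTC on May 20.
Flight 2 in UTC: 7:34 PM − 1:00 = 6:34 PM on May 20.
+7 hours 26 minutes → arrive 2:00 AM UTC on May 21.
Flight 1 lands earlier by 15 hours 58 minutes.

the first, by 15 hours 58 minutes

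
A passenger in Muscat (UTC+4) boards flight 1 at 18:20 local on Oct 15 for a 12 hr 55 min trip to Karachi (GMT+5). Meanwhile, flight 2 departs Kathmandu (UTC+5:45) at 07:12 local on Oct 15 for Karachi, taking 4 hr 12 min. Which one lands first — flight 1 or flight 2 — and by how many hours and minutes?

the second, by 21 hours 36 minutes

Flight 1 in UTC: 18:20 − 4:00 = 14:20 on Oct 15.
+12 hours and 55 minutes → arrive 03:15 UTC on Oct 16.
Flight 2 in UTC: 07:12 − 5:45 = 01:27 on Oct 15.
+4 hours and 12 minutes → arrive 05:39 UTC on Oct 15.
Flight 2 lands earlier by 21 hours 36 minutes.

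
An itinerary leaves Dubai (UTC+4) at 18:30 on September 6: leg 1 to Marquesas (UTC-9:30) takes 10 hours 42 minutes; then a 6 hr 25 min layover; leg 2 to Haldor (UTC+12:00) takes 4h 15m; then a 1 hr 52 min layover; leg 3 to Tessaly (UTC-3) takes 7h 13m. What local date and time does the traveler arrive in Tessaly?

Convert departure to UTC: 18:30 − 4:00 = 14:30 UTC on Sep 6.
Add 10 hours and 42 minutes leg 1 → 01:12 UTC (Sep 7).
Add 6 hours and 25 minutes layover in Marquesas → 07:37 UTC.
Add 4 hours 15 minutes leg 2 → 11:52 UTC.
Add 1 hour and 52 minutes layover in Haldor → 13:44 UTC.
Add 7 hours 13 minutes leg 3 → 20:57 UTC.
Tessaly is UTC−3:00, so local arrival = 20:57 − 3:00 = 17:57 on Sep 7.

17:57 on Sep 7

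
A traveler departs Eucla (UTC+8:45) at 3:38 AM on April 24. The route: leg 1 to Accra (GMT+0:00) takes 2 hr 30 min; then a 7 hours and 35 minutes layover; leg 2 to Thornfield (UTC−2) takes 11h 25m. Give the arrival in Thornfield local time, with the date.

Convert departure to UTC: 3:38 AM − 8:45 = 6:53 PM UTC on Apr 23.
Add 2 hours 30 minutes leg 1 → 9:23 PM UTC.
Add 7 hours 35 minutes layover in Accra → 4:58 AM UTC (Apr 24).
Add 11 hours and 25 minutes leg 2 → 4:23 PM UTC.
Thornfield is UTC−2:00, so local arrival = 4:23 PM − 2:00 = 2:23 PM on Apr 24.

2:23 PM on Apr 24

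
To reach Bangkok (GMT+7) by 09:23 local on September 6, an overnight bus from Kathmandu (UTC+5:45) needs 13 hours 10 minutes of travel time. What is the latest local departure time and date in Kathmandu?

Target arrival in UTC: 09:23 − 7:00 = 02:23 on Sep 6.
Subtract 13 hours and 10 minutes → departure 13:13 UTC on Sep 5.
Kathmandu is UTC+5:45: 13:13 + 5:45 = 18:58 on Sep 5.

18:58 on September 5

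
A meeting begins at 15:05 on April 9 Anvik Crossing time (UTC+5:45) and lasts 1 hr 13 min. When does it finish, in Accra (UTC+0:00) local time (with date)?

10:33 on April 9

Accra is 5:45 behind Anvik Crossing.
After 1 hour and 13 minutes it is 16:18 in Anvik Crossing.
Shift by the zone difference: 16:18 − 5:45 = 10:33 on Apr 9 in Accra.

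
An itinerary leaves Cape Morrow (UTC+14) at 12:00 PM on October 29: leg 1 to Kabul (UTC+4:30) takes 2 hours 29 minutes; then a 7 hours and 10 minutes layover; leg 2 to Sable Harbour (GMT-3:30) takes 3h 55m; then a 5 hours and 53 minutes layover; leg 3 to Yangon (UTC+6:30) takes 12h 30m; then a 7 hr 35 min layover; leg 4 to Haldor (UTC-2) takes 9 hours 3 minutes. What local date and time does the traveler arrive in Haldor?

Convert departure to UTC: 12:00 PM − 14:00 = 10:00 PM UTC on Oct 28.
Add 2 hours and 29 minutes leg 1 → 12:29 AM UTC (Oct 29).
Add 7 hours 10 minutes layover in Kabul → 7:39 AM UTC.
Add 3 hours 55 minutes leg 2 → 11:34 AM UTC.
Add 5 hours and 53 minutes layover in Sable Harbour → 5:27 PM UTC.
Add 12 hours 30 minutes leg 3 → 5:57 AM UTC (Oct 30).
Add 7 hours 35 minutes layover in Yangon → 1:32 PM UTC.
Add 9 hours 3 minutes leg 4 → 10:35 PM UTC.
Haldor is UTC−2:00, so local arrival = 10:35 PM − 2:00 = 8:35 PM on Oct 30.

8:35 PM on Oct 30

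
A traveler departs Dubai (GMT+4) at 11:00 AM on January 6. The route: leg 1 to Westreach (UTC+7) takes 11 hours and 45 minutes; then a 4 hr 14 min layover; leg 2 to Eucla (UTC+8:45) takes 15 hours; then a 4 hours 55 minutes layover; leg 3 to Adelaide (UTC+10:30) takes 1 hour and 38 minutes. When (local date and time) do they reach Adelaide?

Convert departure to UTC: 11:00 AM − 4:00 = 7:00 AM UTC on Jan 6.
Add 11 hours and 45 minutes leg 1 → 6:45 PM UTC.
Add 4 hours and 14 minutes layover in Westreach → 10:59 PM UTC.
Add 15 hours leg 2 → 1:59 PM UTC (Jan 7).
Add 4 hours and 55 minutes layover in Eucla → 6:54 PM UTC.
Add 1 hour and 38 minutes leg 3 → 8:32 PM UTC.
Adelaide is UTC+10:30, so local arrival = 8:32 PM + 10:30 = 7:02 AM on Jan 8.

7:02 AM on Jan 8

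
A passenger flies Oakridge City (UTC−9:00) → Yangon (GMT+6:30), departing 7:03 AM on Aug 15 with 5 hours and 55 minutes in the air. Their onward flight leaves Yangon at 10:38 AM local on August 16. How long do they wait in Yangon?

6 hours 10 minutes

Convert departure to UTC: 7:03 AM + 9:00 = 4:03 PM UTC on Aug 15.
Add 5 hours and 55 minutes flight time → 9:58 PM UTC.
Yangon is UTC+6:30, so local arrival = 9:58 PM + 6:30 = 4:28 AM on Aug 16.
Layover = 10:38 AM − 4:28 AM = 6 hours 10 minutes.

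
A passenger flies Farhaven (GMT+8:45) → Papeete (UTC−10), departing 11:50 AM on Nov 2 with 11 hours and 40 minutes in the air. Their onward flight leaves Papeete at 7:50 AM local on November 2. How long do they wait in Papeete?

Convert departure to UTC: 11:50 AM − 8:45 = 3:05 AM UTC on Nov 2.
Add 11 hours and 40 minutes flight time → 2:45 PM UTC.
Papeete is UTC−10:00, so local arrival = 2:45 PM − 10:00 = 4:45 AM on Nov 2.
Layover = 7:50 AM − 4:45 AM = 3 hours 5 minutes.

3 hours 5 minutes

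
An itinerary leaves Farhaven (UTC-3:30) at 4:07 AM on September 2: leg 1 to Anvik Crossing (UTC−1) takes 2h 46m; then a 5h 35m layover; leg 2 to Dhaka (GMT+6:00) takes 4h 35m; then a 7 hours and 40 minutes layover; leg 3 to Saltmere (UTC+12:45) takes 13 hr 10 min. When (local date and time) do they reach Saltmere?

6:08 AM on September 4

Convert departure to UTC: 4:07 AM + 3:30 = 7:37 AM UTC on Sep 2.
Add 2 hours and 46 minutes leg 1 → 10:23 AM UTC.
Add 5 hours 35 minutes layover in Anvik Crossing → 3:58 PM UTC.
Add 4 hours 35 minutes leg 2 → 8:33 PM UTC.
Add 7 hours and 40 minutes layover in Dhaka → 4:13 AM UTC (Sep 3).
Add 13 hours 10 minutes leg 3 → 5:23 PM UTC.
Saltmere is UTC+12:45, so local arrival = 5:23 PM + 12:45 = 6:08 AM on Sep 4.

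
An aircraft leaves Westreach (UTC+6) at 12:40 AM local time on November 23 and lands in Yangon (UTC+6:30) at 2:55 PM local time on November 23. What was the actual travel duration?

Yangon is 0:30 ahead of Westreach.
Clock-face elapsed time (ignoring zones) is 14 hours 15 minutes.
Actual elapsed = 14 hours 15 minutes − 0:30 = 13 hours 45 minutes.

13 hours 45 minutes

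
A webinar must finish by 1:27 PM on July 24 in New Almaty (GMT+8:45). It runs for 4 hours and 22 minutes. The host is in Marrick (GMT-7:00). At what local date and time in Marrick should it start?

Target end time in UTC: 1:27 PM − 8:45 = 4:42 AM on Jul 24.
Subtract 4 hours and 22 minutes → start 12:20 AM UTC on Jul 24.
Marrick is UTC−7:00: 12:20 AM − 7:00 = 5:20 PM on Jul 23.

5:20 PM on July 23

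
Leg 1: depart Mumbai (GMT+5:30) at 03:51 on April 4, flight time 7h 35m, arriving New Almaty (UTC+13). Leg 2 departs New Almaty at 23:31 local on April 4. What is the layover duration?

4 hours 35 minutes

Convert departure to UTC: 03:51 − 5:30 = 22:21 UTC on Apr 3.
Add 7 hours 35 minutes flight time → 05:56 UTC (Apr 4).
New Almaty is UTC+13:00, so local arrival = 05:56 + 13:00 = 18:56 on Apr 4.
Layover = 23:31 − 18:56 = 4 hours 35 minutes.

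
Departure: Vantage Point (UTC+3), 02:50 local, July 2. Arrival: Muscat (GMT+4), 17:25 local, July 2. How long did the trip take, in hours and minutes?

Muscat is 1:00 ahead of Vantage Point.
Clock-face elapsed time (ignoring zones) is 14 hours 35 minutes.
Actual elapsed = 14 hours 35 minutes − 1:00 = 13 hours 35 minutes.

13 hours 35 minutes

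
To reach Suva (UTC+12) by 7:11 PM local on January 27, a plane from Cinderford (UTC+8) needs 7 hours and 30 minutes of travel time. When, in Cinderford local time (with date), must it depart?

7:41 AM on January 27

Target arrival in UTC: 7:11 PM − 12:00 = 7:11 AM on Jan 27.
Subtract 7 hours and 30 minutes → departure 11:41 PM UTC on Jan 26.
Cinderford is UTC+8:00: 11:41 PM + 8:00 = 7:41 AM on Jan 27.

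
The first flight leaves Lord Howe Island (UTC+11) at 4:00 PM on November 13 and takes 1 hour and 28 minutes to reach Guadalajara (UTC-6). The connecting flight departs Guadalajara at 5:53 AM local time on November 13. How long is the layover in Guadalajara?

Convert departure to UTC: 4:00 PM − 11:00 = 5:00 AM UTC on Nov 13.
Add 1 hour 28 minutes flight time → 6:28 AM UTC.
Guadalajara is UTC−6:00, so local arrival = 6:28 AM − 6:00 = 12:28 AM on Nov 13.
Layover = 5:53 AM − 12:28 AM = 5 hours 25 minutes.

5 hours 25 minutes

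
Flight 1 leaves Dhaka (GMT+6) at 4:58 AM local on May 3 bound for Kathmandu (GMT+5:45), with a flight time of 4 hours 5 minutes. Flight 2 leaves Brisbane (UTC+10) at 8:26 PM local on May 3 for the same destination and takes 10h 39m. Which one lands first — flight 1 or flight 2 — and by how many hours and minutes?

the first, by 18 hours 2 minutes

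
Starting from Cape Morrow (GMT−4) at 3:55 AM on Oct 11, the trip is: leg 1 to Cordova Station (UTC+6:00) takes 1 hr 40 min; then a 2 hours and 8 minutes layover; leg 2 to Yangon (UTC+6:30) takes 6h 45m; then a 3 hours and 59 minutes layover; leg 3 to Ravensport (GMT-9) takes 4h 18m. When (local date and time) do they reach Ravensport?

5:45 PM on October 11

Convert departure to UTC: 3:55 AM + 4:00 = 7:55 AM UTC on Oct 11.
Add 1 hour and 40 minutes leg 1 → 9:35 AM UTC.
Add 2 hours and 8 minutes layover in Cordova Station → 11:43 AM UTC.
Add 6 hours 45 minutes leg 2 → 6:28 PM UTC.
Add 3 hours 59 minutes layover in Yangon → 10:27 PM UTC.
Add 4 hours and 18 minutes leg 3 → 2:45 AM UTC (Oct 12).
Ravensport is UTC−9:00, so local arrival = 2:45 AM − 9:00 = 5:45 PM on Oct 11.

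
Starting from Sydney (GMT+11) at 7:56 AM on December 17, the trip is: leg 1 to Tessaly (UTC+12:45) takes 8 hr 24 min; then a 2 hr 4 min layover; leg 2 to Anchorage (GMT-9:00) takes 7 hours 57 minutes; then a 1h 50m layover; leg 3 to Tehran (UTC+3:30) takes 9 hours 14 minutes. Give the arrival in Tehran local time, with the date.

Convert departure to UTC: 7:56 AM − 11:00 = 8:56 PM UTC on Dec 16.
Add 8 hours 24 minutes leg 1 → 5:20 AM UTC (Dec 17).
Add 2 hours and 4 minutes layover in Tessaly → 7:24 AM UTC.
Add 7 hours 57 minutes leg 2 → 3:21 PM UTC.
Add 1 hour 50 minutes layover in Anchorage → 5:11 PM UTC.
Add 9 hours and 14 minutes leg 3 → 2:25 AM UTC (Dec 18).
Tehran is UTC+3:30, so local arrival = 2:25 AM + 3:30 = 5:55 AM on Dec 18.

5:55 AM on December 18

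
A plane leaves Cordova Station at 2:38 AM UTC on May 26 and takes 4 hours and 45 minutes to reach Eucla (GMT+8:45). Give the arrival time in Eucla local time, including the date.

Departure is given in UTC: 2:38 AM on May 26.
Add 4 hours 45 minutes → 7:23 AM UTC.
Eucla is UTC+8:45: 7:23 AM + 8:45 = 4:08 PM on May 26.

4:08 PM on May 26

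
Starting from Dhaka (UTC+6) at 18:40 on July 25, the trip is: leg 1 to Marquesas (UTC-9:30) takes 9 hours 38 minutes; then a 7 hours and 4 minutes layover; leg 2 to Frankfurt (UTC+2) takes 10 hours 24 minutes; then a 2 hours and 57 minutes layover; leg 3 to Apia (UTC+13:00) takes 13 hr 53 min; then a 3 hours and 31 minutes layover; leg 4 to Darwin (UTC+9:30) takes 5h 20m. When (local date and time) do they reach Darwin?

Convert departure to UTC: 18:40 − 6:00 = 12:40 UTC on Jul 25.
Add 9 hours 38 minutes leg 1 → 22:18 UTC.
Add 7 hours 4 minutes layover in Marquesas → 05:22 UTC (Jul 26).
Add 10 hours 24 minutes leg 2 → 15:46 UTC.
Add 2 hours and 57 minutes layover in Frankfurt → 18:43 UTC.
Add 13 hours and 53 minutes leg 3 → 08:36 UTC (Jul 27).
Add 3 hours and 31 minutes layover in Apia → 12:07 UTC.
Add 5 hours and 20 minutes leg 4 → 17:27 UTC.
Darwin is UTC+9:30, so local arrival = 17:27 + 9:30 = 02:57 on Jul 28.

02:57 on Jul 28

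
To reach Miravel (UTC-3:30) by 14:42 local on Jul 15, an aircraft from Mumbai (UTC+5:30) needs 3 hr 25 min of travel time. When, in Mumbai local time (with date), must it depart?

20:17 on July 15

Target arrival in UTC: 14:42 + 3:30 = 18:12 on Jul 15.
Subtract 3 hours and 25 minutes → departure 14:47 UTC on Jul 15.
Mumbai is UTC+5:30: 14:47 + 5:30 = 20:17 on Jul 15.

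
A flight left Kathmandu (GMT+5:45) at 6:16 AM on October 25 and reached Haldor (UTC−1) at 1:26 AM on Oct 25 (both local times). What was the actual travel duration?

Departure in UTC: 6:16 AM − 5:45 = 12:31 AM on Oct 25.
Arrival in UTC: 1:26 AM + 1:00 = 2:26 AM on Oct 25.
Elapsed = 2:26 AM − 12:31 AM = 1 hour 55 minutes.

1 hour 55 minutes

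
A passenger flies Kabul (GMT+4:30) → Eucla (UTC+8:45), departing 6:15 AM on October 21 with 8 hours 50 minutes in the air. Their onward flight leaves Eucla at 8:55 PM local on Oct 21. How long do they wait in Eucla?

1 hour 35 minutes

Convert departure to UTC: 6:15 AM − 4:30 = 1:45 AM UTC on Oct 21.
Add 8 hours 50 minutes flight time → 10:35 AM UTC.
Eucla is UTC+8:45, so local arrival = 10:35 AM + 8:45 = 7:20 PM on Oct 21.
Layover = 8:55 PM − 7:20 PM = 1 hour 35 minutes.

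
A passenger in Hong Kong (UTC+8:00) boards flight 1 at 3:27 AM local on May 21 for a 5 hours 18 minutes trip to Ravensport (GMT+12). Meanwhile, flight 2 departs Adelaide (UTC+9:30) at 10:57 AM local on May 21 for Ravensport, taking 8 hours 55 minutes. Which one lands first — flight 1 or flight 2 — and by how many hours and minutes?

the first, by 9 hours 37 minutes

Flight 1 in UTC: 3:27 AM − 8:00 = 7:27 PM on May 20.
+5 hours 18 minutes → arrive 12:45 AM UTC on May 21.
Flight 2 in UTC: 10:57 AM − 9:30 = 1:27 AM on May 21.
+8 hours 55 minutes → arrive 10:22 AM UTC on May 21.
Flight 1 lands earlier by 9 hours 37 minutes.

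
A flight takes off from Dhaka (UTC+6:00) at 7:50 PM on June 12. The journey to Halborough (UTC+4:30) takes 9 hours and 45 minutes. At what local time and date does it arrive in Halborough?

Convert departure to UTC: 7:50 PM − 6:00 = 1:50 PM UTC on Jun 12.
Add 9 hours and 45 minutes travel time → 11:35 PM UTC.
Halborough is UTC+4:30, so local arrival = 11:35 PM + 4:30 = 4:05 AM on Jun 13.

4:05 AM on June 13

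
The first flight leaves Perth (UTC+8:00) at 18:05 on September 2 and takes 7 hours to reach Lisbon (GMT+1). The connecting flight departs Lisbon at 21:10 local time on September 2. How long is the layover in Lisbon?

Convert departure to UTC: 18:05 − 8:00 = 10:05 UTC on Sep 2.
Add 7 hours flight time → 17:05 UTC.
Lisbon is UTC+1:00, so local arrival = 17:05 + 1:00 = 18:05 on Sep 2.
Layover = 21:10 − 18:05 = 3 hours 5 minutes.

3 hours 5 minutes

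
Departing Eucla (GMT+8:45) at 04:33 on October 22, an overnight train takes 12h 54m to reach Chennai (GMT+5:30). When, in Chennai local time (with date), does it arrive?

14:12 on October 22

Convert departure to UTC: 04:33 − 8:45 = 19:48 UTC on Oct 21.
Add 12 hours and 54 minutes travel time → 08:42 UTC (Oct 22).
Chennai is UTC+5:30, so local arrival = 08:42 + 5:30 = 14:12 on Oct 22.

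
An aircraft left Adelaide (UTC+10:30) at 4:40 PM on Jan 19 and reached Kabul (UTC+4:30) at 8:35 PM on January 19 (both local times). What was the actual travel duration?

Kabul is 6:00 behind Adelaide.
Clock-face elapsed time (ignoring zones) is 3 hours 55 minutes.
Actual elapsed = 3 hours 55 minutes + 6:00 = 9 hours 55 minutes.

9 hours 55 minutes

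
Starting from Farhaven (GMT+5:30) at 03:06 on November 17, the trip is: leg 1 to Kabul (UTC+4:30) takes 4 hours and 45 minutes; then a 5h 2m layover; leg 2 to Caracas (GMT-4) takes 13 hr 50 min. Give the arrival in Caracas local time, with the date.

Convert departure to UTC: 03:06 − 5:30 = 21:36 UTC on Nov 16.
Add 4 hours 45 minutes leg 1 → 02:21 UTC (Nov 17).
Add 5 hours 2 minutes layover in Kabul → 07:23 UTC.
Add 13 hours and 50 minutes leg 2 → 21:13 UTC.
Caracas is UTC−4:00, so local arrival = 21:13 − 4:00 = 17:13 on Nov 17.

17:13 on Nov 17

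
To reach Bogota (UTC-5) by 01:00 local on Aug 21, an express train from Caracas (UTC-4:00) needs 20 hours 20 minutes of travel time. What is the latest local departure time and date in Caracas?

05:40 on August 20

Target arrival in UTC: 01:00 + 5:00 = 06:00 on Aug 21.
Subtract 20 hours and 20 minutes → departure 09:40 UTC on Aug 20.
Caracas is UTC−4:00: 09:40 − 4:00 = 05:40 on Aug 20.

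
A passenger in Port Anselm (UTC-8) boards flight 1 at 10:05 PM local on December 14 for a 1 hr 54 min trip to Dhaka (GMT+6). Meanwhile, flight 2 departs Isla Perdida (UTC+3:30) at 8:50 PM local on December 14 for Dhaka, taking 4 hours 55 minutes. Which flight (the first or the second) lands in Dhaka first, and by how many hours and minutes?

Flight 1 in UTC: 10:05 PM + 8:00 = 6:05 AM on Dec 15.
+1 hour 54 minutes → arrive 7:59 AM UTC on Dec 15.
Flight 2 in UTC: 8:50 PM − 3:30 = 5:20 PM on Dec 14.
+4 hours 55 minutes → arrive 10:15 PM UTC on Dec 14.
Flight 2 lands earlier by 9 hours 44 minutes.

the second, by 9 hours 44 minutes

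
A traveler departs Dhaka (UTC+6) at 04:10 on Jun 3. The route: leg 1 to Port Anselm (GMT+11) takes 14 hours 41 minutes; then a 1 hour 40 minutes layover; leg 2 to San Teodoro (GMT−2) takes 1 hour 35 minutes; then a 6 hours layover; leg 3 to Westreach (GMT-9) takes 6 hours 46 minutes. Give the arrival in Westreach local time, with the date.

Convert departure to UTC: 04:10 − 6:00 = 22:10 UTC on Jun 2.
Add 14 hours and 41 minutes leg 1 → 12:51 UTC (Jun 3).
Add 1 hour 40 minutes layover in Port Anselm → 14:31 UTC.
Add 1 hour 35 minutes leg 2 → 16:06 UTC.
Add 6 hours layover in San Teodoro → 22:06 UTC.
Add 6 hours 46 minutes leg 3 → 04:52 UTC (Jun 4).
Westreach is UTC−9:00, so local arrival = 04:52 − 9:00 = 19:52 on Jun 3.

19:52 on June 3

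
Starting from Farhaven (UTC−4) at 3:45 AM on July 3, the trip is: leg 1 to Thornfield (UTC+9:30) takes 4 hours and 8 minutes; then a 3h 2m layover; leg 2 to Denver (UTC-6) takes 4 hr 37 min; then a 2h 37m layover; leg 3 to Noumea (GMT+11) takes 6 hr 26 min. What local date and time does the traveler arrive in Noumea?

Convert departure to UTC: 3:45 AM + 4:00 = 7:45 AM UTC on Jul 3.
Add 4 hours and 8 minutes leg 1 → 11:53 AM UTC.
Add 3 hours and 2 minutes layover in Thornfield → 2:55 PM UTC.
Add 4 hours and 37 minutes leg 2 → 7:32 PM UTC.
Add 2 hours 37 minutes layover in Denver → 10:09 PM UTC.
Add 6 hours and 26 minutes leg 3 → 4:35 AM UTC (Jul 4).
Noumea is UTC+11:00, so local arrival = 4:35 AM + 11:00 = 3:35 PM on Jul 4.

3:35 PM on July 4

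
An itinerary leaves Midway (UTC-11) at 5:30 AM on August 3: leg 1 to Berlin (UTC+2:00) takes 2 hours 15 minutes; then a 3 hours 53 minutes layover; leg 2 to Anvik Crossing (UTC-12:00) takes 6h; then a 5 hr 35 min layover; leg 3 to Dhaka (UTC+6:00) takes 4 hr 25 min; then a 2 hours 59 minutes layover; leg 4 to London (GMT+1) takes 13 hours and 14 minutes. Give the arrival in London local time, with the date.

7:51 AM on August 5

Convert departure to UTC: 5:30 AM + 11:00 = 4:30 PM UTC on Aug 3.
Add 2 hours 15 minutes leg 1 → 6:45 PM UTC.
Add 3 hours 53 minutes layover in Berlin → 10:38 PM UTC.
Add 6 hours leg 2 → 4:38 AM UTC (Aug 4).
Add 5 hours 35 minutes layover in Anvik Crossing → 10:13 AM UTC.
Add 4 hours 25 minutes leg 3 → 2:38 PM UTC.
Add 2 hours and 59 minutes layover in Dhaka → 5:37 PM UTC.
Add 13 hours 14 minutes leg 4 → 6:51 AM UTC (Aug 5).
London is UTC+1:00, so local arrival = 6:51 AM + 1:00 = 7:51 AM on Aug 5.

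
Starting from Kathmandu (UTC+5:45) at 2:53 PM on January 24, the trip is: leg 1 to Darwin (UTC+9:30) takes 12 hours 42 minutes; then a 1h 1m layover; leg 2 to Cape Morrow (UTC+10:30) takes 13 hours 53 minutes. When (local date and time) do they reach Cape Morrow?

Convert departure to UTC: 2:53 PM − 5:45 = 9:08 AM UTC on Jan 24.
Add 12 hours and 42 minutes leg 1 → 9:50 PM UTC.
Add 1 hour and 1 minute layover in Darwin → 10:51 PM UTC.
Add 13 hours and 53 minutes leg 2 → 12:44 PM UTC (Jan 25).
Cape Morrow is UTC+10:30, so local arrival = 12:44 PM + 10:30 = 11:14 PM on Jan 25.

11:14 PM on Jan 25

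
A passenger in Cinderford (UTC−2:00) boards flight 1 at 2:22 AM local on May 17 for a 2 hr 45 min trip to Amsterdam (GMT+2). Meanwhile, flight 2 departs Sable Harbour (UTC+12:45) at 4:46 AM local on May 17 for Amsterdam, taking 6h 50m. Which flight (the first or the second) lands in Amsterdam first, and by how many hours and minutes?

Flight 1 in UTC: 2:22 AM + 2:00 = 4:22 AM on May 17.
+2 hours 45 minutes → arrive 7:07 AM UTC on May 17.
Flight 2 in UTC: 4:46 AM − 12:45 = 4:01 PM on May 16.
+6 hours 50 minutes → arrive 10:51 PM UTC on May 16.
Flight 2 lands earlier by 8 hours 16 minutes.

the second, by 8 hours 16 minutes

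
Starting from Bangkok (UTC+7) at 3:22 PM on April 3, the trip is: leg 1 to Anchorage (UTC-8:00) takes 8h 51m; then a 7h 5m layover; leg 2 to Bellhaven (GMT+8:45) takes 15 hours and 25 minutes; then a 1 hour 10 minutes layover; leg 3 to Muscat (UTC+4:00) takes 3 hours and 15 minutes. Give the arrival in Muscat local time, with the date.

Convert departure to UTC: 3:22 PM − 7:00 = 8:22 AM UTC on Apr 3.
Add 8 hours and 51 minutes leg 1 → 5:13 PM UTC.
Add 7 hours 5 minutes layover in Anchorage → 12:18 AM UTC (Apr 4).
Add 15 hours 25 minutes leg 2 → 3:43 PM UTC.
Add 1 hour 10 minutes layover in Bellhaven → 4:53 PM UTC.
Add 3 hours 15 minutes leg 3 → 8:08 PM UTC.
Muscat is UTC+4:00, so local arrival = 8:08 PM + 4:00 = 12:08 AM on Apr 5.

12:08 AM on April 5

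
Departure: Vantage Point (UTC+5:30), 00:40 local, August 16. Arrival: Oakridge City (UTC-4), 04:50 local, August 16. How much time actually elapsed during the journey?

13 hours 40 minutes

Departure in UTC: 00:40 − 5:30 = 19:10 on Aug 15.
Arrival in UTC: 04:50 + 4:00 = 08:50 on Aug 16.
Elapsed = 08:50 − 19:10 (+1 day) = 13 hours 40 minutes.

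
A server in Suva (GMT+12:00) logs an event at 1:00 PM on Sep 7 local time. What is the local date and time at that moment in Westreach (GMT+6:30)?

7:30 AM on September 7

In UTC: 1:00 PM − 12:00 = 1:00 AM on Sep 7.
Westreach is UTC+6:30: 1:00 AM + 6:30 = 7:30 AM on Sep 7.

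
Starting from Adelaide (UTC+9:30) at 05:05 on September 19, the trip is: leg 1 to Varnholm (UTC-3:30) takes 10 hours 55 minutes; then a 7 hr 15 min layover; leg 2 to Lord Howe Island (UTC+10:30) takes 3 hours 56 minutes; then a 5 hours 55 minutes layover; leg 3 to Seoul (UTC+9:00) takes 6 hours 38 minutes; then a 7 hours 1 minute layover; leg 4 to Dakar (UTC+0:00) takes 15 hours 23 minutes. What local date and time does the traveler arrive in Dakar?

04:38 on September 21

Convert departure to UTC: 05:05 − 9:30 = 19:35 UTC on Sep 18.
Add 10 hours 55 minutes leg 1 → 06:30 UTC (Sep 19).
Add 7 hours 15 minutes layover in Varnholm → 13:45 UTC.
Add 3 hours 56 minutes leg 2 → 17:41 UTC.
Add 5 hours and 55 minutes layover in Lord Howe Island → 23:36 UTC.
Add 6 hours 38 minutes leg 3 → 06:14 UTC (Sep 20).
Add 7 hours 1 minute layover in Seoul → 13:15 UTC.
Add 15 hours and 23 minutes leg 4 → 04:38 UTC (Sep 21).
Dakar is UTC+0, so local arrival is the same: 04:38 on Sep 21.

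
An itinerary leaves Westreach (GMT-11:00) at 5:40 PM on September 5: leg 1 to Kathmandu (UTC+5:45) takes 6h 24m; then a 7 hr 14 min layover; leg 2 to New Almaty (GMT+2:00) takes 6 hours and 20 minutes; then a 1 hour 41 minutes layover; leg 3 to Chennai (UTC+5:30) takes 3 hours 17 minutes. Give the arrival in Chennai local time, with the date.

Convert departure to UTC: 5:40 PM + 11:00 = 4:40 AM UTC on Sep 6.
Add 6 hours 24 minutes leg 1 → 11:04 AM UTC.
Add 7 hours 14 minutes layover in Kathmandu → 6:18 PM UTC.
Add 6 hours 20 minutes leg 2 → 12:38 AM UTC (Sep 7).
Add 1 hour and 41 minutes layover in New Almaty → 2:19 AM UTC.
Add 3 hours 17 minutes leg 3 → 5:36 AM UTC.
Chennai is UTC+5:30, so local arrival = 5:36 AM + 5:30 = 11:06 AM on Sep 7.

11:06 AM on September 7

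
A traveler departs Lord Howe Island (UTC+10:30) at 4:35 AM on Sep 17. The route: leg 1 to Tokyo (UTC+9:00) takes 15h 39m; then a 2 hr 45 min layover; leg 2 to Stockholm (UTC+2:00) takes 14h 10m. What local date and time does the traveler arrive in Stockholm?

Convert departure to UTC: 4:35 AM − 10:30 = 6:05 PM UTC on Sep 16.
Add 15 hours 39 minutes leg 1 → 9:44 AM UTC (Sep 17).
Add 2 hours and 45 minutes layover in Tokyo → 12:29 PM UTC.
Add 14 hours 10 minutes leg 2 → 2:39 AM UTC (Sep 18).
Stockholm is UTC+2:00, so local arrival = 2:39 AM + 2:00 = 4:39 AM on Sep 18.

4:39 AM on September 18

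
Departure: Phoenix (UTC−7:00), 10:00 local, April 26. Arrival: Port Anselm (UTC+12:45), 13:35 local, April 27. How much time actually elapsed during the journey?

7 hours 50 minutes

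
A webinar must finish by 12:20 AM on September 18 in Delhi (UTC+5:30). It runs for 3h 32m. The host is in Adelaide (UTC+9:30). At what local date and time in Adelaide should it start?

Target end time in UTC: 12:20 AM − 5:30 = 6:50 PM on Sep 17.
Subtract 3 hours and 32 minutes → start 3:18 PM UTC on Sep 17.
Adelaide is UTC+9:30: 3:18 PM + 9:30 = 12:48 AM on Sep 18.

12:48 AM on Sep 18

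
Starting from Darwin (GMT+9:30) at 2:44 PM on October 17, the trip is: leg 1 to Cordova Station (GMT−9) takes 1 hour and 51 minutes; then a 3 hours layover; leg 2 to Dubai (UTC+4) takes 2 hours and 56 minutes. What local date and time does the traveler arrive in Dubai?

5:01 PM on October 17

Convert departure to UTC: 2:44 PM − 9:30 = 5:14 AM UTC on Oct 17.
Add 1 hour and 51 minutes leg 1 → 7:05 AM UTC.
Add 3 hours layover in Cordova Station → 10:05 AM UTC.
Add 2 hours 56 minutes leg 2 → 1:01 PM UTC.
Dubai is UTC+4:00, so local arrival = 1:01 PM + 4:00 = 5:01 PM on Oct 17.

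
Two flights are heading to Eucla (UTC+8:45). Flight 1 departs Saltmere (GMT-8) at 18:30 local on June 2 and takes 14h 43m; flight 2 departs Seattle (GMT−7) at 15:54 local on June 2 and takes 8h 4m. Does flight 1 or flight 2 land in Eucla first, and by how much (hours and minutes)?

the second, by 10 hours 15 minutes

Flight 1 in UTC: 18:30 + 8:00 = 02:30 on Jun 3.
+14 hours and 43 minutes → arrive 17:13 UTC on Jun 3.
Flight 2 in UTC: 15:54 + 7:00 = 22:54 on Jun 2.
+8 hours 4 minutes → arrive 06:58 UTC on Jun 3.
Flight 2 lands earlier by 10 hours 15 minutes.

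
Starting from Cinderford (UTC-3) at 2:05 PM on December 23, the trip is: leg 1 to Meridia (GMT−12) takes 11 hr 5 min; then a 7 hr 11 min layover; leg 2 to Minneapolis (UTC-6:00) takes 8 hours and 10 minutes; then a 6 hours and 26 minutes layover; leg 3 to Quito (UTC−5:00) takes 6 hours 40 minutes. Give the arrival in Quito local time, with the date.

3:37 AM on December 25

Convert departure to UTC: 2:05 PM + 3:00 = 5:05 PM UTC on Dec 23.
Add 11 hours and 5 minutes leg 1 → 4:10 AM UTC (Dec 24).
Add 7 hours and 11 minutes layover in Meridia → 11:21 AM UTC.
Add 8 hours and 10 minutes leg 2 → 7:31 PM UTC.
Add 6 hours 26 minutes layover in Minneapolis → 1:57 AM UTC (Dec 25).
Add 6 hours and 40 minutes leg 3 → 8:37 AM UTC.
Quito is UTC−5:00, so local arrival = 8:37 AM − 5:00 = 3:37 AM on Dec 25.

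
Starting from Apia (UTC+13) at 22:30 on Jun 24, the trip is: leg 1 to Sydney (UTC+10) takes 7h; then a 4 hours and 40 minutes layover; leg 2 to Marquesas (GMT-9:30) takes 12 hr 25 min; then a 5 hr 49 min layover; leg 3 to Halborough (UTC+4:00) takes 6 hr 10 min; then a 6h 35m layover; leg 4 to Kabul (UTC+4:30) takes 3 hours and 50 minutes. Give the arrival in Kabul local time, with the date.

12:29 on Jun 26

Convert departure to UTC: 22:30 − 13:00 = 09:30 UTC on Jun 24.
Add 7 hours leg 1 → 16:30 UTC.
Add 4 hours 40 minutes layover in Sydney → 21:10 UTC.
Add 12 hours and 25 minutes leg 2 → 09:35 UTC (Jun 25).
Add 5 hours and 49 minutes layover in Marquesas → 15:24 UTC.
Add 6 hours and 10 minutes leg 3 → 21:34 UTC.
Add 6 hours 35 minutes layover in Halborough → 04:09 UTC (Jun 26).
Add 3 hours and 50 minutes leg 4 → 07:59 UTC.
Kabul is UTC+4:30, so local arrival = 07:59 + 4:30 = 12:29 on Jun 26.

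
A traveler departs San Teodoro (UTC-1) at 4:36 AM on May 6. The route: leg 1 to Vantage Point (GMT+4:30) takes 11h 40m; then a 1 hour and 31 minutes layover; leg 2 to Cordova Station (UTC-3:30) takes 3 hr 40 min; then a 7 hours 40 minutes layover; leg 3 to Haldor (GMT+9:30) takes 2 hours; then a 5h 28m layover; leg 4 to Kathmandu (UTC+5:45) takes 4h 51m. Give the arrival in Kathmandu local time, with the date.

Convert departure to UTC: 4:36 AM + 1:00 = 5:36 AM UTC on May 6.
Add 11 hours 40 minutes leg 1 → 5:16 PM UTC.
Add 1 hour 31 minutes layover in Vantage Point → 6:47 PM UTC.
Add 3 hours 40 minutes leg 2 → 10:27 PM UTC.
Add 7 hours and 40 minutes layover in Cordova Station → 6:07 AM UTC (May 7).
Add 2 hours leg 3 → 8:07 AM UTC.
Add 5 hours and 28 minutes layover in Haldor → 1:35 PM UTC.
Add 4 hours and 51 minutes leg 4 → 6:26 PM UTC.
Kathmandu is UTC+5:45, so local arrival = 6:26 PM + 5:45 = 12:11 AM on May 8.

12:11 AM on May 8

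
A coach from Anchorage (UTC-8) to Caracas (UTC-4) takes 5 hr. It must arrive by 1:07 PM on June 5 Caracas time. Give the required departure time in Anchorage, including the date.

Target arrival in UTC: 1:07 PM + 4:00 = 5:07 PM on Jun 5.
Subtract 5 hours → departure 12:07 PM UTC on Jun 5.
Anchorage is UTC−8:00: 12:07 PM − 8:00 = 4:07 AM on Jun 5.

4:07 AM on Jun 5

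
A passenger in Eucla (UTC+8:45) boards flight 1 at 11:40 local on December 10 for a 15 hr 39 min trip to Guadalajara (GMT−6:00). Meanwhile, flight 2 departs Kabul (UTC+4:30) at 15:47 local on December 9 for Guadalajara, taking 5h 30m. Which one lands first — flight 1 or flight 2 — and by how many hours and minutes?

Flight 1 in UTC: 11:40 − 8:45 = 02:55 on Dec 10.
+15 hours 39 minutes → arrive 18:34 UTC on Dec 10.
Flight 2 in UTC: 15:47 − 4:30 = 11:17 on Dec 9.
+5 hours and 30 minutes → arrive 16:47 UTC on Dec 9.
Flight 2 lands earlier by 25 hours 47 minutes.

the second, by 25 hours 47 minutes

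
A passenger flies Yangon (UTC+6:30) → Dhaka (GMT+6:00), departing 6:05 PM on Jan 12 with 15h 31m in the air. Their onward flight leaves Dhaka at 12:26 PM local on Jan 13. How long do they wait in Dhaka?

3 hours 20 minutes

Convert departure to UTC: 6:05 PM − 6:30 = 11:35 AM UTC on Jan 12.
Add 15 hours and 31 minutes flight time → 3:06 AM UTC (Jan 13).
Dhaka is UTC+6:00, so local arrival = 3:06 AM + 6:00 = 9:06 AM on Jan 13.
Layover = 12:26 PM − 9:06 AM = 3 hours 20 minutes.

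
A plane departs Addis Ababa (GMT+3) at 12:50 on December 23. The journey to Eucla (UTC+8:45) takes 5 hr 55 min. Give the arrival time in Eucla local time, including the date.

Convert departure to UTC: 12:50 − 3:00 = 09:50 UTC on Dec 23.
Add 5 hours 55 minutes travel time → 15:45 UTC.
Eucla is UTC+8:45, so local arrival = 15:45 + 8:45 = 00:30 on Dec 24.

00:30 on December 24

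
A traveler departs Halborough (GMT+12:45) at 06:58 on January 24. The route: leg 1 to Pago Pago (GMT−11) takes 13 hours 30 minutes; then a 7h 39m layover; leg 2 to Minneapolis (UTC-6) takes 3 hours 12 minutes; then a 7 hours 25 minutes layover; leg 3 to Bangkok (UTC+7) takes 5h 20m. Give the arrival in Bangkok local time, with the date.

Convert departure to UTC: 06:58 − 12:45 = 18:13 UTC on Jan 23.
Add 13 hours 30 minutes leg 1 → 07:43 UTC (Jan 24).
Add 7 hours 39 minutes layover in Pago Pago → 15:22 UTC.
Add 3 hours and 12 minutes leg 2 → 18:34 UTC.
Add 7 hours 25 minutes layover in Minneapolis → 01:59 UTC (Jan 25).
Add 5 hours 20 minutes leg 3 → 07:19 UTC.
Bangkok is UTC+7:00, so local arrival = 07:19 + 7:00 = 14:19 on Jan 25.

14:19 on January 25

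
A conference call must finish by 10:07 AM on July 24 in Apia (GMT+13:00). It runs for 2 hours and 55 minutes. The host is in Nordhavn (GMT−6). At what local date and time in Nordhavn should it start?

12:12 PM on July 23

Target end time in UTC: 10:07 AM − 13:00 = 9:07 PM on Jul 23.
Subtract 2 hours and 55 minutes → start 6:12 PM UTC on Jul 23.
Nordhavn is UTC−6:00: 6:12 PM − 6:00 = 12:12 PM on Jul 23.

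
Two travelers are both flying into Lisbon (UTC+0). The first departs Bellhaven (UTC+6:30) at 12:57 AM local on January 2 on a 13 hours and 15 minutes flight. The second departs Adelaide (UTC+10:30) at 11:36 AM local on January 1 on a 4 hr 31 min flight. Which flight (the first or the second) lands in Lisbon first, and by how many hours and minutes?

the second, by 26 hours 5 minutes

Flight 1 in UTC: 12:57 AM − 6:30 = 6:27 PM on Jan 1.
+13 hours and 15 minutes → arrive 7:42 AM UTC on Jan 2.
Flight 2 in UTC: 11:36 AM − 10:30 = 1:06 AM on Jan 1.
+4 hours 31 minutes → arrive 5:37 AM UTC on Jan 1.
Flight 2 lands earlier by 26 hours 5 minutes.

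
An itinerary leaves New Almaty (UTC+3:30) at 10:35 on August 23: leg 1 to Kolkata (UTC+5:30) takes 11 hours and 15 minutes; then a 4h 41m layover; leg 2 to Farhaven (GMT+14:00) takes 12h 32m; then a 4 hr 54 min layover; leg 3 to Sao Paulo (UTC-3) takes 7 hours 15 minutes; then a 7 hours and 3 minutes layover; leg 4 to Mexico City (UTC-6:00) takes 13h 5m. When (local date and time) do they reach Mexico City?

Convert departure to UTC: 10:35 − 3:30 = 07:05 UTC on Aug 23.
Add 11 hours and 15 minutes leg 1 → 18:20 UTC.
Add 4 hours and 41 minutes layover in Kolkata → 23:01 UTC.
Add 12 hours 32 minutes leg 2 → 11:33 UTC (Aug 24).
Add 4 hours 54 minutes layover in Farhaven → 16:27 UTC.
Add 7 hours 15 minutes leg 3 → 23:42 UTC.
Add 7 hours and 3 minutes layover in Sao Paulo → 06:45 UTC (Aug 25).
Add 13 hours 5 minutes leg 4 → 19:50 UTC.
Mexico City is UTC−6:00, so local arrival = 19:50 − 6:00 = 13:50 on Aug 25.

13:50 on August 25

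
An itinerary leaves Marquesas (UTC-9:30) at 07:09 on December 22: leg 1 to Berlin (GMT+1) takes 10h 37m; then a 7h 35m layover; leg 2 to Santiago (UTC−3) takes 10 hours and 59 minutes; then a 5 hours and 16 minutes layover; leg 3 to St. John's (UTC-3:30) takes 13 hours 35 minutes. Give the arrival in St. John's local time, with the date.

Convert departure to UTC: 07:09 + 9:30 = 16:39 UTC on Dec 22.
Add 10 hours 37 minutes leg 1 → 03:16 UTC (Dec 23).
Add 7 hours and 35 minutes layover in Berlin → 10:51 UTC.
Add 10 hours 59 minutes leg 2 → 21:50 UTC.
Add 5 hours 16 minutes layover in Santiago → 03:06 UTC (Dec 24).
Add 13 hours and 35 minutes leg 3 → 16:41 UTC.
St. John's is UTC−3:30, so local arrival = 16:41 − 3:30 = 13:11 on Dec 24.

13:11 on December 24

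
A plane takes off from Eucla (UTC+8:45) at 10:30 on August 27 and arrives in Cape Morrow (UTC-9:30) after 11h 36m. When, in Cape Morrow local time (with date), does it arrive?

03:51 on August 27

Cape Morrow is 18:15 behind Eucla.
After 11 hours and 36 minutes it is 22:06 in Eucla.
Shift by the zone difference: 22:06 − 18:15 = 03:51 on Aug 27 in Cape Morrow.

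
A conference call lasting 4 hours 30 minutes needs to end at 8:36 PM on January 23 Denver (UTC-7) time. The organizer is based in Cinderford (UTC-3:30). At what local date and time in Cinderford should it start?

7:36 PM on January 23

Target end time in UTC: 8:36 PM + 7:00 = 3:36 AM on Jan 24.
Subtract 4 hours 30 minutes → start 11:06 PM UTC on Jan 23.
Cinderford is UTC−3:30: 11:06 PM − 3:30 = 7:36 PM on Jan 23.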